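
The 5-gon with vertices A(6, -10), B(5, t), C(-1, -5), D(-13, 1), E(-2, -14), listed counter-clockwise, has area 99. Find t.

Write out the shoelace sum; only the two edges meeting at B involve t:
2·Area = [(6·t − 5·(-10)) + (5·(-5) − (-1)·t)] + 222
       = 7·t + 247 = 198
⇒ t = -7.

-7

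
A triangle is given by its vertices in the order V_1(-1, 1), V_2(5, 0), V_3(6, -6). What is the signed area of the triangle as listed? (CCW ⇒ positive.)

Σ = (-5) + (-30) + (0) = -35
Signed area = Σ/2 = -17.5 (negative ⇒ clockwise traversal).

-17.5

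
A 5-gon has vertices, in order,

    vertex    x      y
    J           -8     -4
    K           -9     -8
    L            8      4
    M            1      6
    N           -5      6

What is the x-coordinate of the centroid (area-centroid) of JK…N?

-284/153

Apply the shoelace (surveyor's) formula. First the cross-terms c_i = x_i·y_{i+1} − x_{i+1}·y_i:
  28, 28, 44, 36, 68  ⇒  2A = 204, A = 102.
Then Σ (x_i + x_{i+1})·c_i = -1136, so x̄ = -1136 / (6·102) = -284/153.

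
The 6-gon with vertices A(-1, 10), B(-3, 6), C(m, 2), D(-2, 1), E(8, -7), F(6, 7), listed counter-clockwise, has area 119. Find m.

-9

Write out the shoelace sum; only the two edges meeting at C involve m:
2·Area = [((-3)·2 − m·6) + (m·1 − (-2)·2)] + 195
       = -5·m + 193 = 238
⇒ m = -9.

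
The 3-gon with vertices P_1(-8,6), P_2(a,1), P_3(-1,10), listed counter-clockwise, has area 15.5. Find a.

-9

Write out the shoelace sum; only the two edges meeting at P_2 involve a:
2·Area = [((-8)·1 − a·6) + (a·10 − (-1)·1)] + 74
       = 4·a + 67 = 31
⇒ a = -9.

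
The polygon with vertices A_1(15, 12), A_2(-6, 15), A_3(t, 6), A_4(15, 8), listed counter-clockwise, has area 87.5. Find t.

Write out the shoelace sum; only the two edges meeting at A_3 involve t:
2·Area = [((-6)·6 − t·15) + (t·8 − 15·6)] + 357
       = -7·t + 231 = 175
⇒ t = 8.

8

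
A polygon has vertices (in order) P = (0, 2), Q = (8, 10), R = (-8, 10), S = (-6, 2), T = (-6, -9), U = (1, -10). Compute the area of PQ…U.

Apply the shoelace formula: 2A = Σ (x_i·y_{i+1} − x_{i+1}·y_i), indices taken mod 6.
Σ = (-16) + (160) + (44) + (66) + (69) + (2) = 325
Area = |Σ|/2 = 162.5.

162.5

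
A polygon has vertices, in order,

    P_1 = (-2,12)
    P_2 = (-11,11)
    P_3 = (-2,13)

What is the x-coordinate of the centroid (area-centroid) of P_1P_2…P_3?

Apply Gauss's area formula. First the cross-terms c_i = x_i·y_{i+1} − x_{i+1}·y_i:
  110, -121, 2  ⇒  2A = -9, A = -4.5.
Then Σ (x_i + x_{i+1})·c_i = 135, so x̄ = 135 / (6·(-4.5)) = -5.

-5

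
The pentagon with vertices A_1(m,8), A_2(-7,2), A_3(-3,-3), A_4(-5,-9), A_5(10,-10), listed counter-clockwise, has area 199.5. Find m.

7

The doubled signed area Σ (x_i y_{i+1} − x_{i+1} y_i) is linear in m.
With m=0 it equals 315; the coefficient of m is 12 (from the two edges through A_1).
So 12·m + 315 = 2·199.5 = 399 ⇒ m = 7.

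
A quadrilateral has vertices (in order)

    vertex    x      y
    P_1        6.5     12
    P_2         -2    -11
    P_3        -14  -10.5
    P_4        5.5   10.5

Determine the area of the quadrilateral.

136

Apply the surveyor's formula: 2A = Σ (x_i·y_{i+1} − x_{i+1}·y_i), indices taken mod 4.
Σ = (-47.5) + (-133) + (-89.25) + (-2.25) = -272
Area = |Σ|/2 = 136.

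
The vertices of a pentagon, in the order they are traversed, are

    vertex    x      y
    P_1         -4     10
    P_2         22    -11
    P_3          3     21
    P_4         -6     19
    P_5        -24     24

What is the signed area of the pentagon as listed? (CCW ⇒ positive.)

Apply the shoelace formula: 2A = Σ (x_i·y_{i+1} − x_{i+1}·y_i), indices taken mod 5.
Σ = (-176) + (495) + (183) + (312) + (-144) = 670
Signed area = Σ/2 = 335 (positive ⇒ counter-clockwise traversal).

335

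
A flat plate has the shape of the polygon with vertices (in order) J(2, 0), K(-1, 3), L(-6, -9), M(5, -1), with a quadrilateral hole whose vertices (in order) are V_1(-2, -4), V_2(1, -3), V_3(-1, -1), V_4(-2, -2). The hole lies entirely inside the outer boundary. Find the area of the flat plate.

Outer boundary:
Σ = (6) + (27) + (51) + (2) = 86
Area = |Σ|/2 = 43.
Hole:
Σ = (10) + (-4) + (0) + (4) = 10
Area = |Σ|/2 = 5.
Net area = 43 − 5 = 38.

38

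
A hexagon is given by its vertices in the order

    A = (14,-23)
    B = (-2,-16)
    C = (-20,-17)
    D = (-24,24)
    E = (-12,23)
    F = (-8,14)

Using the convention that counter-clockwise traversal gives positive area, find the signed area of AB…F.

A→B: (14)(-16) − (-2)(-23) = -270
B→C: (-2)(-17) − (-20)(-16) = -286
C→D: (-20)(24) − (-24)(-17) = -888
D→E: (-24)(23) − (-12)(24) = -264
E→F: (-12)(14) − (-8)(23) = 16
F→A: (-8)(-23) − (14)(14) = -12
Σ = -1704
Signed area = Σ/2 = -852 (negative ⇒ clockwise traversal).

-852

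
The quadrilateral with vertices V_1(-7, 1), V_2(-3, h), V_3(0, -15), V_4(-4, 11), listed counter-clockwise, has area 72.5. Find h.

-12

Write out the shoelace sum; only the two edges meeting at V_2 involve h:
2·Area = [((-7)·h − (-3)·1) + ((-3)·(-15) − 0·h)] + 13
       = -7·h + 61 = 145
⇒ h = -12.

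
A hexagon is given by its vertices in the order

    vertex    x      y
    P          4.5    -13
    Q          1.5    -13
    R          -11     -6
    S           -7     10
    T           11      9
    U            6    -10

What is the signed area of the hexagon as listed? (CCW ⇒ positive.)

Σ = (-39) + (-152) + (-152) + (-173) + (-164) + (-33) = -713
Signed area = Σ/2 = -356.5 (negative ⇒ clockwise traversal).

-356.5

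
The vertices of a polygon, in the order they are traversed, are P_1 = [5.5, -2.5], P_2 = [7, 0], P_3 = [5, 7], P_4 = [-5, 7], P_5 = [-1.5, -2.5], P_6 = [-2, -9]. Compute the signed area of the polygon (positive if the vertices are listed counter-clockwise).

111.25

Apply the surveyor's formula: 2A = Σ (x_i·y_{i+1} − x_{i+1}·y_i), indices taken mod 6.
Σ = (17.5) + (49) + (70) + (23) + (8.5) + (54.5) = 222.5
Signed area = Σ/2 = 111.25 (positive ⇒ counter-clockwise traversal).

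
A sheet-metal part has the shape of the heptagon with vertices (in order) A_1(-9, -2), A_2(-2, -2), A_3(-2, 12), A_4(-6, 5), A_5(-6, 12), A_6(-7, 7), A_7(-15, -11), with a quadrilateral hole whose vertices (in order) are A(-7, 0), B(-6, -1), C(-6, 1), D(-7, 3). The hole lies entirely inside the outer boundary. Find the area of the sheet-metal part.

Outer boundary:
Cross-terms: 14, -28, 62, -42, 42, 182, -69  ⇒  Σ = 161
Area = |Σ|/2 = 80.5.
Hole:
Cross-terms: 7, -12, -11, 21  ⇒  Σ = 5
Area = |Σ|/2 = 2.5.
Net area = 80.5 − 2.5 = 78.

78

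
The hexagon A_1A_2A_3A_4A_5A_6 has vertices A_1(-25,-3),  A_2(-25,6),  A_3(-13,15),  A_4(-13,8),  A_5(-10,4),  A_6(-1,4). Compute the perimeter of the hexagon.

|A_1A_2| = √((0)² + (9)²) = √81 = 9
|A_2A_3| = √((12)² + (9)²) = √225 = 15
|A_3A_4| = √((0)² + (-7)²) = √49 = 7
|A_4A_5| = √((3)² + (-4)²) = √25 = 5
|A_5A_6| = √((9)² + (0)²) = √81 = 9
|A_6A_1| = √((-24)² + (-7)²) = √625 = 25
Perimeter = 9 + 15 + 7 + 5 + 9 + 25 = 70.

70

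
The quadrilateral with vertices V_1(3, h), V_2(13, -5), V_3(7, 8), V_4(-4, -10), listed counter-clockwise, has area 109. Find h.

Write out the shoelace sum; only the two edges meeting at V_1 involve h:
2·Area = [((-4)·h − 3·(-10)) + (3·(-5) − 13·h)] + 101
       = -17·h + 116 = 218
⇒ h = -6.

-6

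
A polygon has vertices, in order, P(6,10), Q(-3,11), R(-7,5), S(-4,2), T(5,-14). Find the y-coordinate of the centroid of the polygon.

327/172

Apply the surveyor's formula. First the cross-terms c_i = x_i·y_{i+1} − x_{i+1}·y_i:
  96, 62, 6, 46, 134  ⇒  2A = 344, A = 172.
Then Σ (y_i + y_{i+1})·c_i = 1962, so ȳ = 1962 / (6·172) = 327/172.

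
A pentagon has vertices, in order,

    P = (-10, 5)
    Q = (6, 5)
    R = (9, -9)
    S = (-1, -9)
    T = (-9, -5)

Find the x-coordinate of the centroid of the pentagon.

-17/33

Apply the shoelace formula. First the cross-terms c_i = x_i·y_{i+1} − x_{i+1}·y_i:
  -80, -99, -90, -76, -95  ⇒  2A = -440, A = -220.
Then Σ (x_i + x_{i+1})·c_i = 680, so x̄ = 680 / (6·(-220)) = -17/33.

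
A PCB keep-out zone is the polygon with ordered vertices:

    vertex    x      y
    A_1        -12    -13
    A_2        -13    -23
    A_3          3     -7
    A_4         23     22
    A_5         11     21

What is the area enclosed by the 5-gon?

422

Apply Gauss's area formula: 2A = Σ (x_i·y_{i+1} − x_{i+1}·y_i), indices taken mod 5.
Σ = (107) + (160) + (227) + (241) + (109) = 844
Area = |Σ|/2 = 422.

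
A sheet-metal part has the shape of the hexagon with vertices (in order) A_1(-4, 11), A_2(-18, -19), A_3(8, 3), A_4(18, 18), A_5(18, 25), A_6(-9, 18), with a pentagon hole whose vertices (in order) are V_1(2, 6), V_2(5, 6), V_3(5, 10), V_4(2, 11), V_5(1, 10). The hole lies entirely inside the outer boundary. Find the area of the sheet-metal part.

539

Outer boundary:
Cross-terms: 274, 98, 90, 126, 549, -27  ⇒  Σ = 1110
Area = |Σ|/2 = 555.
Hole:
Σ = (-18) + (20) + (35) + (9) + (-14) = 32
Area = |Σ|/2 = 16.
Net area = 555 − 16 = 539.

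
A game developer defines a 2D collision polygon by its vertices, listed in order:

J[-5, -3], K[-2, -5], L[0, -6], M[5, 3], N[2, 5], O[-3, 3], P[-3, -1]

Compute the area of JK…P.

Apply the surveyor's formula: 2A = Σ (x_i·y_{i+1} − x_{i+1}·y_i), indices taken mod 7.
Σ = (19) + (12) + (30) + (19) + (21) + (12) + (4) = 117
Area = |Σ|/2 = 58.5.

58.5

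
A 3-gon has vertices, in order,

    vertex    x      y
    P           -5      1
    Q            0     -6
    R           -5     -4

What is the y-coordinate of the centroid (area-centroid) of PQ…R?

-3

Apply the shoelace formula. First the cross-terms c_i = x_i·y_{i+1} − x_{i+1}·y_i:
  30, -30, -25  ⇒  2A = -25, A = -12.5.
Then Σ (y_i + y_{i+1})·c_i = 225, so ȳ = 225 / (6·(-12.5)) = -3.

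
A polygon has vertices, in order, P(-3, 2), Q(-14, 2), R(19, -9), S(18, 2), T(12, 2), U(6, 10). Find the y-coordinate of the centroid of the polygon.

Apply the shoelace formula. First the cross-terms c_i = x_i·y_{i+1} − x_{i+1}·y_i:
  22, 88, 200, 12, 108, 42  ⇒  2A = 472, A = 236.
Then Σ (y_i + y_{i+1})·c_i = -80, so ȳ = -80 / (6·236) = -10/177.

-10/177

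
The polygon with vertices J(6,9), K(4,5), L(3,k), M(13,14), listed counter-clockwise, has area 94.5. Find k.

Write out the shoelace sum; only the two edges meeting at L involve k:
2·Area = [(4·k − 3·5) + (3·14 − 13·k)] + 27
       = -9·k + 54 = 189
⇒ k = -15.

-15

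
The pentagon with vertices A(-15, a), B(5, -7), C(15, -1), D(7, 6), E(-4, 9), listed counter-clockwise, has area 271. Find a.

Write out the shoelace sum; only the two edges meeting at A involve a:
2·Area = [((-4)·a − (-15)·9) + ((-15)·(-7) − 5·a)] + 284
       = -9·a + 524 = 542
⇒ a = -2.

-2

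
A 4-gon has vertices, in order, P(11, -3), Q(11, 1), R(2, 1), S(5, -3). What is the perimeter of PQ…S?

|PQ| = √((0)² + (4)²) = √16 = 4
|QR| = √((-9)² + (0)²) = √81 = 9
|RS| = √((3)² + (-4)²) = √25 = 5
|SP| = √((6)² + (0)²) = √36 = 6
Perimeter = 4 + 9 + 5 + 6 = 24.

24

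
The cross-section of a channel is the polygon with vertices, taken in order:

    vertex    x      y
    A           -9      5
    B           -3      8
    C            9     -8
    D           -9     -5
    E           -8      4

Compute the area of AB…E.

Σ = (-57) + (-48) + (-117) + (-76) + (-4) = -302
Area = |Σ|/2 = 151.

151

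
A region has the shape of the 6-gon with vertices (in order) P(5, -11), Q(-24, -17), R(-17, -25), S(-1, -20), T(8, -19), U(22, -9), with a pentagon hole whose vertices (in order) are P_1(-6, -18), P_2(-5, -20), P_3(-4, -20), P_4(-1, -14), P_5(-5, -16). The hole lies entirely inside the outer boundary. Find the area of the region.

Outer boundary:
Apply the shoelace (surveyor's) formula: 2A = Σ (x_i·y_{i+1} − x_{i+1}·y_i), indices taken mod 6.
Σ = (-349) + (311) + (315) + (179) + (346) + (-197) = 605
Area = |Σ|/2 = 302.5.
Hole:
Apply the shoelace formula: 2A = Σ (x_i·y_{i+1} − x_{i+1}·y_i), indices taken mod 5.
Σ = (30) + (20) + (36) + (-54) + (-6) = 26
Area = |Σ|/2 = 13.
Net area = 302.5 − 13 = 289.5.

289.5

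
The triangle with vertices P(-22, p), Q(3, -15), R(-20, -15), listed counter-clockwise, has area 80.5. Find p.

-22

The doubled signed area Σ (x_i y_{i+1} − x_{i+1} y_i) is linear in p.
With p=0 it equals -345; the coefficient of p is -23 (from the two edges through P).
So -23·p + -345 = 2·80.5 = 161 ⇒ p = -22.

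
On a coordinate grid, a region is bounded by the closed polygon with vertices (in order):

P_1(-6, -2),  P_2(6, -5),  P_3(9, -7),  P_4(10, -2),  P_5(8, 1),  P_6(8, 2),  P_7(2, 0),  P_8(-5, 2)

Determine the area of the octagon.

76.5

Σ = (42) + (3) + (52) + (26) + (8) + (-4) + (4) + (22) = 153
Area = |Σ|/2 = 76.5.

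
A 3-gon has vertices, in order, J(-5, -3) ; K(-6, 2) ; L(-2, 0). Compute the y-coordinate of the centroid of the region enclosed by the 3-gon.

Apply the surveyor's formula. First the cross-terms c_i = x_i·y_{i+1} − x_{i+1}·y_i:
  -28, 4, 6  ⇒  2A = -18, A = -9.
Then Σ (y_i + y_{i+1})·c_i = 18, so ȳ = 18 / (6·(-9)) = -1/3.

-1/3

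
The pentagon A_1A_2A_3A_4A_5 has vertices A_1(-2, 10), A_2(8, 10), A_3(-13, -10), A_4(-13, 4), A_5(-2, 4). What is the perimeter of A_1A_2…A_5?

70

|A_1A_2| = √((10)² + (0)²) = √100 = 10
|A_2A_3| = √((-21)² + (-20)²) = √841 = 29
|A_3A_4| = √((0)² + (14)²) = √196 = 14
|A_4A_5| = √((11)² + (0)²) = √121 = 11
|A_5A_1| = √((0)² + (6)²) = √36 = 6
Perimeter = 10 + 29 + 14 + 11 + 6 = 70.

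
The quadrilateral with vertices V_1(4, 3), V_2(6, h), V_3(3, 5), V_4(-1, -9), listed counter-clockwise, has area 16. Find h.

Write out the shoelace sum; only the two edges meeting at V_2 involve h:
2·Area = [(4·h − 6·3) + (6·5 − 3·h)] + 11
       = 1·h + 23 = 32
⇒ h = 9.

9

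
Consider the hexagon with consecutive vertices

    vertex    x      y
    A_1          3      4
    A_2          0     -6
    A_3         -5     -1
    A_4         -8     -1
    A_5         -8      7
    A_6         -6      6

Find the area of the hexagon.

81.5

Σ = (-18) + (-30) + (-3) + (-64) + (-6) + (-42) = -163
Area = |Σ|/2 = 81.5.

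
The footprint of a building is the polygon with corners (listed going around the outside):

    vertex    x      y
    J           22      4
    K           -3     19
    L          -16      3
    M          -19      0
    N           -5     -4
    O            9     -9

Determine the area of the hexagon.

Apply the surveyor's formula: 2A = Σ (x_i·y_{i+1} − x_{i+1}·y_i), indices taken mod 6.
Σ = (430) + (295) + (57) + (76) + (81) + (234) = 1173
Area = |Σ|/2 = 586.5.

586.5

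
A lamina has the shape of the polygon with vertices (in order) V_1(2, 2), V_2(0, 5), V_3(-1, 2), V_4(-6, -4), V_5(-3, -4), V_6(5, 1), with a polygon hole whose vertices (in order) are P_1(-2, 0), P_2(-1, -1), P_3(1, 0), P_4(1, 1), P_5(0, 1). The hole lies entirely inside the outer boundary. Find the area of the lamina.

30.5

Outer boundary:
Apply the surveyor's formula: 2A = Σ (x_i·y_{i+1} − x_{i+1}·y_i), indices taken mod 6.
V_1→V_2: (2)(5) − (0)(2) = 10
V_2→V_3: (0)(2) − (-1)(5) = 5
V_3→V_4: (-1)(-4) − (-6)(2) = 16
V_4→V_5: (-6)(-4) − (-3)(-4) = 12
V_5→V_6: (-3)(1) − (5)(-4) = 17
V_6→V_1: (5)(2) − (2)(1) = 8
Σ = 68
Area = |Σ|/2 = 34.
Hole:
Apply the shoelace formula: 2A = Σ (x_i·y_{i+1} − x_{i+1}·y_i), indices taken mod 5.
Σ = (2) + (1) + (1) + (1) + (2) = 7
Area = |Σ|/2 = 3.5.
Net area = 34 − 3.5 = 30.5.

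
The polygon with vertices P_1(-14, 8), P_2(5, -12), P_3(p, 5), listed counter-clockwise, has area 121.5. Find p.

Write out the shoelace sum; only the two edges meeting at P_3 involve p:
2·Area = [(5·5 − p·(-12)) + (p·8 − (-14)·5)] + 128
       = 20·p + 223 = 243
⇒ p = 1.

1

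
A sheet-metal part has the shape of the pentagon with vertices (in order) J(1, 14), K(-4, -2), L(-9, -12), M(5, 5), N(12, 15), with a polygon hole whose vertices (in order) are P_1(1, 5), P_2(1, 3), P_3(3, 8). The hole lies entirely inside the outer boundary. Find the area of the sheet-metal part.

131.5

Outer boundary:
Cross-terms: 54, 30, 15, 15, 153  ⇒  Σ = 267
Area = |Σ|/2 = 133.5.
Hole:
Apply the surveyor's formula: 2A = Σ (x_i·y_{i+1} − x_{i+1}·y_i), indices taken mod 3.
Cross-terms: -2, -1, 7  ⇒  Σ = 4
Area = |Σ|/2 = 2.
Net area = 133.5 − 2 = 131.5.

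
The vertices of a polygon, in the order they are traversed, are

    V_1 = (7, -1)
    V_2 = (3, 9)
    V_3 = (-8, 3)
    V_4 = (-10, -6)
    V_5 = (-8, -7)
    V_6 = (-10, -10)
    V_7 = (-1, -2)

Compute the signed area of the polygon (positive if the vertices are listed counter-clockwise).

Apply the surveyor's formula: 2A = Σ (x_i·y_{i+1} − x_{i+1}·y_i), indices taken mod 7.
Σ = (66) + (81) + (78) + (22) + (10) + (10) + (15) = 282
Signed area = Σ/2 = 141 (positive ⇒ counter-clockwise traversal).

141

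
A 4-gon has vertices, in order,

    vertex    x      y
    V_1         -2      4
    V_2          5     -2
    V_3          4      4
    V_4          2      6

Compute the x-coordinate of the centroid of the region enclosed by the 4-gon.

25/12

Apply Gauss's area formula. First the cross-terms c_i = x_i·y_{i+1} − x_{i+1}·y_i:
  -16, 28, 16, 20  ⇒  2A = 48, A = 24.
Then Σ (x_i + x_{i+1})·c_i = 300, so x̄ = 300 / (6·24) = 25/12.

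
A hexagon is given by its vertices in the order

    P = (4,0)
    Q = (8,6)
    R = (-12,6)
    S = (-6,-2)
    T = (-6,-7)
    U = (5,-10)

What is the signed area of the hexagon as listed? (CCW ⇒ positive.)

Σ = (24) + (120) + (60) + (30) + (95) + (40) = 369
Signed area = Σ/2 = 184.5 (positive ⇒ counter-clockwise traversal).

184.5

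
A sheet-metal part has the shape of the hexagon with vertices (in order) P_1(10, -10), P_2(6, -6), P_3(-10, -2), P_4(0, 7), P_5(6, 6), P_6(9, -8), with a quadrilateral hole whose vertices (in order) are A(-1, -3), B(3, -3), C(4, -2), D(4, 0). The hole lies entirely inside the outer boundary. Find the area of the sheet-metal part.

141

Outer boundary:
Apply the shoelace formula: 2A = Σ (x_i·y_{i+1} − x_{i+1}·y_i), indices taken mod 6.
P_1→P_2: (10)(-6) − (6)(-10) = 0
P_2→P_3: (6)(-2) − (-10)(-6) = -72
P_3→P_4: (-10)(7) − (0)(-2) = -70
P_4→P_5: (0)(6) − (6)(7) = -42
P_5→P_6: (6)(-8) − (9)(6) = -102
P_6→P_1: (9)(-10) − (10)(-8) = -10
Σ = -296
Area = |Σ|/2 = 148.
Hole:
Σ = (12) + (6) + (8) + (-12) = 14
Area = |Σ|/2 = 7.
Net area = 148 − 7 = 141.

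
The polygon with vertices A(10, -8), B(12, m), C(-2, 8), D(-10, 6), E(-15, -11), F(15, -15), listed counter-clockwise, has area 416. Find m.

The doubled signed area Σ (x_i y_{i+1} − x_{i+1} y_i) is linear in m.
With m=0 it equals 880; the coefficient of m is 12 (from the two edges through B).
So 12·m + 880 = 2·416 = 832 ⇒ m = -4.

-4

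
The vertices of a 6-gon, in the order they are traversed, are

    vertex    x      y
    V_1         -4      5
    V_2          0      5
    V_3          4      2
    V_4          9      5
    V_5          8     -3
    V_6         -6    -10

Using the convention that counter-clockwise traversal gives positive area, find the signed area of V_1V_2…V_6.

Σ = (-20) + (-20) + (2) + (-67) + (-98) + (-70) = -273
Signed area = Σ/2 = -136.5 (negative ⇒ clockwise traversal).

-136.5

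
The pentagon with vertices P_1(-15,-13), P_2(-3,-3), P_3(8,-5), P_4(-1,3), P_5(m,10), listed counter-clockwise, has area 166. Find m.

Write out the shoelace sum; only the two edges meeting at P_5 involve m:
2·Area = [((-1)·10 − m·3) + (m·(-13) − (-15)·10)] + 64
       = -16·m + 204 = 332
⇒ m = -8.

-8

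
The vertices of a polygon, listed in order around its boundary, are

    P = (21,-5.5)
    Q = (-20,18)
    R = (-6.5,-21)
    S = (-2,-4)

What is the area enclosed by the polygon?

442

P→Q: (21)(18) − (-20)(-5.5) = 268
Q→R: (-20)(-21) − (-6.5)(18) = 537
R→S: (-6.5)(-4) − (-2)(-21) = -16
S→P: (-2)(-5.5) − (21)(-4) = 95
Σ = 884
Area = |Σ|/2 = 442.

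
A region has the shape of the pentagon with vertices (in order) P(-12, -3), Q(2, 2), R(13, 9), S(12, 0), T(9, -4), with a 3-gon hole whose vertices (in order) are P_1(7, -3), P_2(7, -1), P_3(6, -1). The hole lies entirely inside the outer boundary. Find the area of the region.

Outer boundary:
Σ = (-18) + (-8) + (-108) + (-48) + (-75) = -257
Area = |Σ|/2 = 128.5.
Hole:
Cross-terms: 14, -1, -11  ⇒  Σ = 2
Area = |Σ|/2 = 1.
Net area = 128.5 − 1 = 127.5.

127.5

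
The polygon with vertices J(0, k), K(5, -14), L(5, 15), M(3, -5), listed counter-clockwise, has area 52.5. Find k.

The doubled signed area Σ (x_i y_{i+1} − x_{i+1} y_i) is linear in k.
With k=0 it equals 75; the coefficient of k is -2 (from the two edges through J).
So -2·k + 75 = 2·52.5 = 105 ⇒ k = -15.

-15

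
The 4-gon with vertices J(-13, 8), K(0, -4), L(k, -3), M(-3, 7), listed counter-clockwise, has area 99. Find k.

8

Write out the shoelace sum; only the two edges meeting at L involve k:
2·Area = [(0·(-3) − k·(-4)) + (k·7 − (-3)·(-3))] + 119
       = 11·k + 110 = 198
⇒ k = 8.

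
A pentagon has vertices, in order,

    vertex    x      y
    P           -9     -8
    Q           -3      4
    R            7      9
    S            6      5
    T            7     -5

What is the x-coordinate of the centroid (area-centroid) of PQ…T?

13/30

Apply the shoelace formula. First the cross-terms c_i = x_i·y_{i+1} − x_{i+1}·y_i:
  -60, -55, -19, -65, -101  ⇒  2A = -300, A = -150.
Then Σ (x_i + x_{i+1})·c_i = -390, so x̄ = -390 / (6·(-150)) = 13/30.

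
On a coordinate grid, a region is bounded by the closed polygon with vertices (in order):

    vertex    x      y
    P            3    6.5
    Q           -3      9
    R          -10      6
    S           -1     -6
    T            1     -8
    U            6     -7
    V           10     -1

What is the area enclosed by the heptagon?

Apply the surveyor's formula: 2A = Σ (x_i·y_{i+1} − x_{i+1}·y_i), indices taken mod 7.
P→Q: (3)(9) − (-3)(6.5) = 46.5
Q→R: (-3)(6) − (-10)(9) = 72
R→S: (-10)(-6) − (-1)(6) = 66
S→T: (-1)(-8) − (1)(-6) = 14
T→U: (1)(-7) − (6)(-8) = 41
U→V: (6)(-1) − (10)(-7) = 64
V→P: (10)(6.5) − (3)(-1) = 68
Σ = 371.5
Area = |Σ|/2 = 185.75.

185.75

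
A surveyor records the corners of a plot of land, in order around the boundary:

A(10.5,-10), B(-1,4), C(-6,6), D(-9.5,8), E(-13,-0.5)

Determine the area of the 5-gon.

151.5

Apply Gauss's area formula: 2A = Σ (x_i·y_{i+1} − x_{i+1}·y_i), indices taken mod 5.
Cross-terms: 32, 18, 9, 108.75, 135.25  ⇒  Σ = 303
Area = |Σ|/2 = 151.5.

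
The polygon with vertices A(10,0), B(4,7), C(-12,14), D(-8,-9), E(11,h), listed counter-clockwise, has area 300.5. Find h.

-4

The doubled signed area Σ (x_i y_{i+1} − x_{i+1} y_i) is linear in h.
With h=0 it equals 529; the coefficient of h is -18 (from the two edges through E).
So -18·h + 529 = 2·300.5 = 601 ⇒ h = -4.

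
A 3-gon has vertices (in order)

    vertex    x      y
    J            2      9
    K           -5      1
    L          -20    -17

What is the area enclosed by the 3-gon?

3

Apply the shoelace (surveyor's) formula: 2A = Σ (x_i·y_{i+1} − x_{i+1}·y_i), indices taken mod 3.
Σ = (47) + (105) + (-146) = 6
Area = |Σ|/2 = 3.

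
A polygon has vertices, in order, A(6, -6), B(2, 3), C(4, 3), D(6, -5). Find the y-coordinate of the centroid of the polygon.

Apply Gauss's area formula. First the cross-terms c_i = x_i·y_{i+1} − x_{i+1}·y_i:
  30, -6, -38, -6  ⇒  2A = -20, A = -10.
Then Σ (y_i + y_{i+1})·c_i = 16, so ȳ = 16 / (6·(-10)) = -4/15.

-4/15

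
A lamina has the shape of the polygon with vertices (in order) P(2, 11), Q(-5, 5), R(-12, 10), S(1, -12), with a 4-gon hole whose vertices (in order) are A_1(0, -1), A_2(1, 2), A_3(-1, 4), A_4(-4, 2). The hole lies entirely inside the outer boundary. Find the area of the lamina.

109.5

Outer boundary:
Apply the shoelace formula: 2A = Σ (x_i·y_{i+1} − x_{i+1}·y_i), indices taken mod 4.
Σ = (65) + (10) + (134) + (35) = 244
Area = |Σ|/2 = 122.
Hole:
Apply the surveyor's formula: 2A = Σ (x_i·y_{i+1} − x_{i+1}·y_i), indices taken mod 4.
A_1→A_2: (0)(2) − (1)(-1) = 1
A_2→A_3: (1)(4) − (-1)(2) = 6
A_3→A_4: (-1)(2) − (-4)(4) = 14
A_4→A_1: (-4)(-1) − (0)(2) = 4
Σ = 25
Area = |Σ|/2 = 12.5.
Net area = 122 − 12.5 = 109.5.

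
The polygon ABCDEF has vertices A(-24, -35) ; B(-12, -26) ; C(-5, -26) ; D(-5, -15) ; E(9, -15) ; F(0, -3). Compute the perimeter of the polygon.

102

|AB| = √((12)² + (9)²) = √225 = 15
|BC| = √((7)² + (0)²) = √49 = 7
|CD| = √((0)² + (11)²) = √121 = 11
|DE| = √((14)² + (0)²) = √196 = 14
|EF| = √((-9)² + (12)²) = √225 = 15
|FA| = √((-24)² + (-32)²) = √1600 = 40
Perimeter = 15 + 7 + 11 + 14 + 15 + 40 = 102.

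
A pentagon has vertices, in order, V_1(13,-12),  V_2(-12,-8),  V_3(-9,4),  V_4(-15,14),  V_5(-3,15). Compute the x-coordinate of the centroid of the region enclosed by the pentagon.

Apply the shoelace formula. First the cross-terms c_i = x_i·y_{i+1} − x_{i+1}·y_i:
  -248, -120, -66, -183, -159  ⇒  2A = -776, A = -388.
Then Σ (x_i + x_{i+1})·c_i = 5560, so x̄ = 5560 / (6·(-388)) = -695/291.

-695/291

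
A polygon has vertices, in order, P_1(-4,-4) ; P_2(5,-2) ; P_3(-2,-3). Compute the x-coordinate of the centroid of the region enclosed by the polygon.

Apply the shoelace formula. First the cross-terms c_i = x_i·y_{i+1} − x_{i+1}·y_i:
  28, -19, -4  ⇒  2A = 5, A = 2.5.
Then Σ (x_i + x_{i+1})·c_i = -5, so x̄ = -5 / (6·2.5) = -1/3.

-1/3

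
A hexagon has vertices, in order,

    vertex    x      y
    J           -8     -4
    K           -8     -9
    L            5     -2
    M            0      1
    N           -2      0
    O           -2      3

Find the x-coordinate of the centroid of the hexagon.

-183/67

Apply the shoelace formula. First the cross-terms c_i = x_i·y_{i+1} − x_{i+1}·y_i:
  40, 61, 5, 2, -6, 32  ⇒  2A = 134, A = 67.
Then Σ (x_i + x_{i+1})·c_i = -1098, so x̄ = -1098 / (6·67) = -183/67.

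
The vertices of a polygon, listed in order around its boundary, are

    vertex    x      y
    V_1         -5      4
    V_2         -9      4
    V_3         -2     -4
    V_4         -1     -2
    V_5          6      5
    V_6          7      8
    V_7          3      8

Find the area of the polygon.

82

Σ = (16) + (44) + (0) + (7) + (13) + (32) + (52) = 164
Area = |Σ|/2 = 82.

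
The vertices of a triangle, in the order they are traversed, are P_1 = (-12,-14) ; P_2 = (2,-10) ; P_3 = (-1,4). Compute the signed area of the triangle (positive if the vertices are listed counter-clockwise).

P_1→P_2: (-12)(-10) − (2)(-14) = 148
P_2→P_3: (2)(4) − (-1)(-10) = -2
P_3→P_1: (-1)(-14) − (-12)(4) = 62
Σ = 208
Signed area = Σ/2 = 104 (positive ⇒ counter-clockwise traversal).

104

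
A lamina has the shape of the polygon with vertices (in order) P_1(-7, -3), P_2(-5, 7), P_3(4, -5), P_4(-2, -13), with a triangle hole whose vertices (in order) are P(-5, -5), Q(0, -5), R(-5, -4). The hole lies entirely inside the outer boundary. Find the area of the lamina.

Outer boundary:
Apply the shoelace (surveyor's) formula: 2A = Σ (x_i·y_{i+1} − x_{i+1}·y_i), indices taken mod 4.
Σ = (-64) + (-3) + (-62) + (-85) = -214
Area = |Σ|/2 = 107.
Hole:
Apply the shoelace (surveyor's) formula: 2A = Σ (x_i·y_{i+1} − x_{i+1}·y_i), indices taken mod 3.
Σ = (25) + (-25) + (5) = 5
Area = |Σ|/2 = 2.5.
Net area = 107 − 2.5 = 104.5.

104.5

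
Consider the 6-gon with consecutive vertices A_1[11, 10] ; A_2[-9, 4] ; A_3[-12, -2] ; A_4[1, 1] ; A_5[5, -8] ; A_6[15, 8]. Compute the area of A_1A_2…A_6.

Cross-terms: 134, 66, -10, -13, 160, 62  ⇒  Σ = 399
Area = |Σ|/2 = 199.5.

199.5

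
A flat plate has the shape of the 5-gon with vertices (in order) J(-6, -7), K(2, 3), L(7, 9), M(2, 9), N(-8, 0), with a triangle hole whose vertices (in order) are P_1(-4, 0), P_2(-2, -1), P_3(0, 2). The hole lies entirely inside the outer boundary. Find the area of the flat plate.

Outer boundary:
Apply the shoelace (surveyor's) formula: 2A = Σ (x_i·y_{i+1} − x_{i+1}·y_i), indices taken mod 5.
J→K: (-6)(3) − (2)(-7) = -4
K→L: (2)(9) − (7)(3) = -3
L→M: (7)(9) − (2)(9) = 45
M→N: (2)(0) − (-8)(9) = 72
N→J: (-8)(-7) − (-6)(0) = 56
Σ = 166
Area = |Σ|/2 = 83.
Hole:
Apply the shoelace formula: 2A = Σ (x_i·y_{i+1} − x_{i+1}·y_i), indices taken mod 3.
Σ = (4) + (-4) + (8) = 8
Area = |Σ|/2 = 4.
Net area = 83 − 4 = 79.

79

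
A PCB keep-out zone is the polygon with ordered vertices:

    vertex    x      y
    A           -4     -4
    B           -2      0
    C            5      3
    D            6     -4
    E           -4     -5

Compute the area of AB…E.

51

Apply the shoelace (surveyor's) formula: 2A = Σ (x_i·y_{i+1} − x_{i+1}·y_i), indices taken mod 5.
Σ = (-8) + (-6) + (-38) + (-46) + (-4) = -102
Area = |Σ|/2 = 51.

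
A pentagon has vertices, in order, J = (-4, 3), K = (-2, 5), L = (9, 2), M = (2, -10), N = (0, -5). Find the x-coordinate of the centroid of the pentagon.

411/187

Apply Gauss's area formula. First the cross-terms c_i = x_i·y_{i+1} − x_{i+1}·y_i:
  -14, -49, -94, -10, -20  ⇒  2A = -187, A = -93.5.
Then Σ (x_i + x_{i+1})·c_i = -1233, so x̄ = -1233 / (6·(-93.5)) = 411/187.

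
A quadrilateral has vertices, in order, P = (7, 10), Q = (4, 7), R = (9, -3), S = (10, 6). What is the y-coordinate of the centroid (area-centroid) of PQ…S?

Apply the shoelace formula. First the cross-terms c_i = x_i·y_{i+1} − x_{i+1}·y_i:
  9, -75, 84, 58  ⇒  2A = 76, A = 38.
Then Σ (y_i + y_{i+1})·c_i = 1033, so ȳ = 1033 / (6·38) = 1033/228.

1033/228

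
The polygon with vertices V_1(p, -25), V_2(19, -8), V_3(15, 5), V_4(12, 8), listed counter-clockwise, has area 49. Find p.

Write out the shoelace sum; only the two edges meeting at V_1 involve p:
2·Area = [(12·(-25) − p·8) + (p·(-8) − 19·(-25))] + 275
       = -16·p + 450 = 98
⇒ p = 22.

22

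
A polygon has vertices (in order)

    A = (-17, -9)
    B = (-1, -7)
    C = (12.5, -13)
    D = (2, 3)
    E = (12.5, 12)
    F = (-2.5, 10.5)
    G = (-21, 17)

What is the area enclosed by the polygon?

Apply the shoelace formula: 2A = Σ (x_i·y_{i+1} − x_{i+1}·y_i), indices taken mod 7.
Cross-terms: 110, 100.5, 63.5, -13.5, 161.25, 178, 478  ⇒  Σ = 1077.75
Area = |Σ|/2 = 538.875.

538.875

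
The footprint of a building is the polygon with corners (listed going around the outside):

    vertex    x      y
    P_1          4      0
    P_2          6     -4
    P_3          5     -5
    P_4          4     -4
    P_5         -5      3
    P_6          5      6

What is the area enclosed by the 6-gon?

Apply the shoelace (surveyor's) formula: 2A = Σ (x_i·y_{i+1} − x_{i+1}·y_i), indices taken mod 6.
Cross-terms: -16, -10, 0, -8, -45, -24  ⇒  Σ = -103
Area = |Σ|/2 = 51.5.

51.5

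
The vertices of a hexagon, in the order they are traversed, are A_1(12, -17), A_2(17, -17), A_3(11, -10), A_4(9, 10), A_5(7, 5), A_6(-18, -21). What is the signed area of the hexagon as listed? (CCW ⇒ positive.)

Σ = (85) + (17) + (200) + (-25) + (-57) + (558) = 778
Signed area = Σ/2 = 389 (positive ⇒ counter-clockwise traversal).

389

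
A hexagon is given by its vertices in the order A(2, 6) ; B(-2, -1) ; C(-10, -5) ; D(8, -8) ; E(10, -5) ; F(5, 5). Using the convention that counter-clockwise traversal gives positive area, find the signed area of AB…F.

Apply the surveyor's formula: 2A = Σ (x_i·y_{i+1} − x_{i+1}·y_i), indices taken mod 6.
Σ = (10) + (0) + (120) + (40) + (75) + (20) = 265
Signed area = Σ/2 = 132.5 (positive ⇒ counter-clockwise traversal).

132.5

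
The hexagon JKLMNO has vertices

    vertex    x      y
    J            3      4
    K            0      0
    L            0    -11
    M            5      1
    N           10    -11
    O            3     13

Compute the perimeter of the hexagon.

76

|JK| = √((-3)² + (-4)²) = √25 = 5
|KL| = √((0)² + (-11)²) = √121 = 11
|LM| = √((5)² + (12)²) = √169 = 13
|MN| = √((5)² + (-12)²) = √169 = 13
|NO| = √((-7)² + (24)²) = √625 = 25
|OJ| = √((0)² + (-9)²) = √81 = 9
Perimeter = 5 + 11 + 13 + 13 + 25 + 9 = 76.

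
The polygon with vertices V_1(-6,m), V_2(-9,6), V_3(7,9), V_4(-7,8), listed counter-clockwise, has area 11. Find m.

7

The doubled signed area Σ (x_i y_{i+1} − x_{i+1} y_i) is linear in m.
With m=0 it equals 8; the coefficient of m is 2 (from the two edges through V_1).
So 2·m + 8 = 2·11 = 22 ⇒ m = 7.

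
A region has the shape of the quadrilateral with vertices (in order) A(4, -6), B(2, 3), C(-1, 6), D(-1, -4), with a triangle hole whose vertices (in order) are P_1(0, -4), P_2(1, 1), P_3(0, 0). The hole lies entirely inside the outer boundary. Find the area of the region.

Outer boundary:
Apply the shoelace formula: 2A = Σ (x_i·y_{i+1} − x_{i+1}·y_i), indices taken mod 4.
Cross-terms: 24, 15, 10, 22  ⇒  Σ = 71
Area = |Σ|/2 = 35.5.
Hole:
P_1→P_2: (0)(1) − (1)(-4) = 4
P_2→P_3: (1)(0) − (0)(1) = 0
P_3→P_1: (0)(-4) − (0)(0) = 0
Σ = 4
Area = |Σ|/2 = 2.
Net area = 35.5 − 2 = 33.5.

33.5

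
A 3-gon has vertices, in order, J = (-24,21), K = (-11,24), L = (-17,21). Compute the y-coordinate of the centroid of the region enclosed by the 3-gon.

Apply the surveyor's formula. First the cross-terms c_i = x_i·y_{i+1} − x_{i+1}·y_i:
  -345, 177, 147  ⇒  2A = -21, A = -10.5.
Then Σ (y_i + y_{i+1})·c_i = -1386, so ȳ = -1386 / (6·(-10.5)) = 22.

22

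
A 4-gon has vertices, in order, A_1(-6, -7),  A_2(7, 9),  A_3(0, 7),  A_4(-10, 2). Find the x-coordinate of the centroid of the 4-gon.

Apply the shoelace (surveyor's) formula. First the cross-terms c_i = x_i·y_{i+1} − x_{i+1}·y_i:
  -5, 49, 70, 82  ⇒  2A = 196, A = 98.
Then Σ (x_i + x_{i+1})·c_i = -1674, so x̄ = -1674 / (6·98) = -279/98.

-279/98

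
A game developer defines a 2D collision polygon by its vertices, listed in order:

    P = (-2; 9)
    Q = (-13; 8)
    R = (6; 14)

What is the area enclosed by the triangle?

23.5

Σ = (101) + (-230) + (82) = -47
Area = |Σ|/2 = 23.5.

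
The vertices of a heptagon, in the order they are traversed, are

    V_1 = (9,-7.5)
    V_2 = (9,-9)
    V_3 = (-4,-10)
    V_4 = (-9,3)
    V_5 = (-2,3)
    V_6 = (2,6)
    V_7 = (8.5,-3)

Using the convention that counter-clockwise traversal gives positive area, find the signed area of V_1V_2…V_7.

-187.125

V_1→V_2: (9)(-9) − (9)(-7.5) = -13.5
V_2→V_3: (9)(-10) − (-4)(-9) = -126
V_3→V_4: (-4)(3) − (-9)(-10) = -102
V_4→V_5: (-9)(3) − (-2)(3) = -21
V_5→V_6: (-2)(6) − (2)(3) = -18
V_6→V_7: (2)(-3) − (8.5)(6) = -57
V_7→V_1: (8.5)(-7.5) − (9)(-3) = -36.75
Σ = -374.25
Signed area = Σ/2 = -187.125 (negative ⇒ clockwise traversal).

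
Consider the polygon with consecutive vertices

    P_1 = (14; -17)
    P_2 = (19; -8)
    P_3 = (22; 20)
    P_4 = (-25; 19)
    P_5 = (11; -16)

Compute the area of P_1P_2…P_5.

Σ = (211) + (556) + (918) + (191) + (37) = 1913
Area = |Σ|/2 = 956.5.

956.5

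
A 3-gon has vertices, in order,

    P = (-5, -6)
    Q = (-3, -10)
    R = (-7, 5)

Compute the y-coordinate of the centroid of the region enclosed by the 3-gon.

Apply the shoelace formula. First the cross-terms c_i = x_i·y_{i+1} − x_{i+1}·y_i:
  32, -85, 67  ⇒  2A = 14, A = 7.
Then Σ (y_i + y_{i+1})·c_i = -154, so ȳ = -154 / (6·7) = -11/3.

-11/3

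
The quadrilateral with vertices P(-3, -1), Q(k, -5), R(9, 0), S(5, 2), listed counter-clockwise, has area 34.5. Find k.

The doubled signed area Σ (x_i y_{i+1} − x_{i+1} y_i) is linear in k.
With k=0 it equals 79; the coefficient of k is 1 (from the two edges through Q).
So 1·k + 79 = 2·34.5 = 69 ⇒ k = -10.

-10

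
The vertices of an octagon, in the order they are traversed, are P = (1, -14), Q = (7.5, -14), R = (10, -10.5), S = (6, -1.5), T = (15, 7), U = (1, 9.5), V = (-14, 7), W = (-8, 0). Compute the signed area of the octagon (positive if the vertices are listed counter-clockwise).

Σ = (91) + (61.25) + (48) + (64.5) + (135.5) + (140) + (56) + (112) = 708.25
Signed area = Σ/2 = 354.125 (positive ⇒ counter-clockwise traversal).

354.125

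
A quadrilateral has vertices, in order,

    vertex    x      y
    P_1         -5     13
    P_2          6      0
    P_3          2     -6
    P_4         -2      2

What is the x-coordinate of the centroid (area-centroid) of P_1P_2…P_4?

127/207

Apply the surveyor's formula. First the cross-terms c_i = x_i·y_{i+1} − x_{i+1}·y_i:
  -78, -36, -8, -16  ⇒  2A = -138, A = -69.
Then Σ (x_i + x_{i+1})·c_i = -254, so x̄ = -254 / (6·(-69)) = 127/207.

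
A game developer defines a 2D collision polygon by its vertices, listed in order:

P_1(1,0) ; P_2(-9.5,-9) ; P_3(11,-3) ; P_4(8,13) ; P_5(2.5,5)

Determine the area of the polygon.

144

Apply the surveyor's formula: 2A = Σ (x_i·y_{i+1} − x_{i+1}·y_i), indices taken mod 5.
Cross-terms: -9, 127.5, 167, 7.5, -5  ⇒  Σ = 288
Area = |Σ|/2 = 144.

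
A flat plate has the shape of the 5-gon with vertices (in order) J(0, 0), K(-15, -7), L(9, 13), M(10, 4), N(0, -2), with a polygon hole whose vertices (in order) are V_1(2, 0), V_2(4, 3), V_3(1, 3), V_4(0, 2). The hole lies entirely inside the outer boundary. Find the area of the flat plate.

116.5

Outer boundary:
Cross-terms: 0, -132, -94, -20, 0  ⇒  Σ = -246
Area = |Σ|/2 = 123.
Hole:
Apply the surveyor's formula: 2A = Σ (x_i·y_{i+1} − x_{i+1}·y_i), indices taken mod 4.
Σ = (6) + (9) + (2) + (-4) = 13
Area = |Σ|/2 = 6.5.
Net area = 123 − 6.5 = 116.5.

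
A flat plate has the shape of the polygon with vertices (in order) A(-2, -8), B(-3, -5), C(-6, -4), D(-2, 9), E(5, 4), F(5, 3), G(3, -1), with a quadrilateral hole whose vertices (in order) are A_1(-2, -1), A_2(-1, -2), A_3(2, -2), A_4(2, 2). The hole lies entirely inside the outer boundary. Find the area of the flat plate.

Outer boundary:
Apply Gauss's area formula: 2A = Σ (x_i·y_{i+1} − x_{i+1}·y_i), indices taken mod 7.
Σ = (-14) + (-18) + (-62) + (-53) + (-5) + (-14) + (-26) = -192
Area = |Σ|/2 = 96.
Hole:
Σ = (3) + (6) + (8) + (2) = 19
Area = |Σ|/2 = 9.5.
Net area = 96 − 9.5 = 86.5.

86.5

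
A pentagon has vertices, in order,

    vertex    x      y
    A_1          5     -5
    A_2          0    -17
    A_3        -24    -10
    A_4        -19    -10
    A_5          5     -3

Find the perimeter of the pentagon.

|A_1A_2| = √((-5)² + (-12)²) = √169 = 13
|A_2A_3| = √((-24)² + (7)²) = √625 = 25
|A_3A_4| = √((5)² + (0)²) = √25 = 5
|A_4A_5| = √((24)² + (7)²) = √625 = 25
|A_5A_1| = √((0)² + (-2)²) = √4 = 2
Perimeter = 13 + 25 + 5 + 25 + 2 = 70.

70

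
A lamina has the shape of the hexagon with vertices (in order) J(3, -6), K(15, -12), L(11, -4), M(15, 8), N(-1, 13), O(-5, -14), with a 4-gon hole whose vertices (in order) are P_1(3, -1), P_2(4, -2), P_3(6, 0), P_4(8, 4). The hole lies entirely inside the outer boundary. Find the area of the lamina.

307

Outer boundary:
Apply the surveyor's formula: 2A = Σ (x_i·y_{i+1} − x_{i+1}·y_i), indices taken mod 6.
Σ = (54) + (72) + (148) + (203) + (79) + (72) = 628
Area = |Σ|/2 = 314.
Hole:
Apply the shoelace (surveyor's) formula: 2A = Σ (x_i·y_{i+1} − x_{i+1}·y_i), indices taken mod 4.
Σ = (-2) + (12) + (24) + (-20) = 14
Area = |Σ|/2 = 7.
Net area = 314 − 7 = 307.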